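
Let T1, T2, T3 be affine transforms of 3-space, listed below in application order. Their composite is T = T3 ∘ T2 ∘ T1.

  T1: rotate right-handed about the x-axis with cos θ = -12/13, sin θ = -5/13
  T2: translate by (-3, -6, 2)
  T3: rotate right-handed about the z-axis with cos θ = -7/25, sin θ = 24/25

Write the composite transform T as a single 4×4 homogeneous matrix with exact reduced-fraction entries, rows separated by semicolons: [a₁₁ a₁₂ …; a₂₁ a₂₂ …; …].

T1 = [1 0 0 0; 0 -12/13 5/13 0; 0 -5/13 -12/13 0; 0 0 0 1]
T2·T1 = [1 0 0 -3; 0 -12/13 5/13 -6; 0 -5/13 -12/13 2; 0 0 0 1]
T3·…·T1 = [-7/25 288/325 -24/65 33/5; 24/25 84/325 -7/65 -6/5; 0 -5/13 -12/13 2; 0 0 0 1]

T = [-7/25 288/325 -24/65 33/5; 24/25 84/325 -7/65 -6/5; 0 -5/13 -12/13 2; 0 0 0 1]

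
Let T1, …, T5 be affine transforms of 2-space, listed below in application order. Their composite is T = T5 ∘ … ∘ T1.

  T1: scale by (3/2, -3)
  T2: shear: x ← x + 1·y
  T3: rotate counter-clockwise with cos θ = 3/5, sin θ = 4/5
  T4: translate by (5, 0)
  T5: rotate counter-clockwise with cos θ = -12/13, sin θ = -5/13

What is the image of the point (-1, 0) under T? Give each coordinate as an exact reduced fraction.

T(p) = (-276/65, -61/130)

T1 scale by (3/2, -3): (-1, 0) → (-3/2, 0)
T2 shear: x ← x + 1·y: (-3/2, 0) → (-3/2, 0)
T3 rotate counter-clockwise with cos θ = 3/5, sin θ = 4/5: (-3/2, 0) → (-9/10, -6/5)
T4 translate by (5, 0): (-9/10, -6/5) → (41/10, -6/5)
T5 rotate counter-clockwise with cos θ = -12/13, sin θ = -5/13: (41/10, -6/5) → (-276/65, -61/130)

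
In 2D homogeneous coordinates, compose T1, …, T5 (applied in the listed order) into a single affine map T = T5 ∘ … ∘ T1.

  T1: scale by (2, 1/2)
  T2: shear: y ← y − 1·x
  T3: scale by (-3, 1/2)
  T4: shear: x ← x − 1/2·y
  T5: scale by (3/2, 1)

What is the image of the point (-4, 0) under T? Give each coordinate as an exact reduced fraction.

T(p) = (33, 4)

T1 scale by (2, 1/2): (-4, 0) → (-8, 0)
T2 shear: y ← y − 1·x: (-8, 0) → (-8, 8)
T3 scale by (-3, 1/2): (-8, 8) → (24, 4)
T4 shear: x ← x − 1/2·y: (24, 4) → (22, 4)
T5 scale by (3/2, 1): (22, 4) → (33, 4)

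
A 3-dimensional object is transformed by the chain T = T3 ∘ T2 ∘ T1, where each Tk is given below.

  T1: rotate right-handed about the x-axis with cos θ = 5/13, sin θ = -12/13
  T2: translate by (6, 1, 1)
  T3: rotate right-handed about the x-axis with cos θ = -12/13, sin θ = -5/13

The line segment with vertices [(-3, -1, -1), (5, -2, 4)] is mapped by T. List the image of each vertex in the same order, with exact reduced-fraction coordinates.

image vertices: (3, 148/169, -220/169), (11, -327/169, -939/169)

T1 rotate right-handed about the x-axis with cos θ = 5/13, sin θ = -12/13: (-3, -1, -1) → (-3, -17/13, 7/13); (5, -2, 4) → (5, 38/13, 44/13)
T2 translate by (6, 1, 1): (-3, -17/13, 7/13) → (3, -4/13, 20/13); (5, 38/13, 44/13) → (11, 51/13, 57/13)
T3 rotate right-handed about the x-axis with cos θ = -12/13, sin θ = -5/13: (3, -4/13, 20/13) → (3, 148/169, -220/169); (11, 51/13, 57/13) → (11, -327/169, -939/169)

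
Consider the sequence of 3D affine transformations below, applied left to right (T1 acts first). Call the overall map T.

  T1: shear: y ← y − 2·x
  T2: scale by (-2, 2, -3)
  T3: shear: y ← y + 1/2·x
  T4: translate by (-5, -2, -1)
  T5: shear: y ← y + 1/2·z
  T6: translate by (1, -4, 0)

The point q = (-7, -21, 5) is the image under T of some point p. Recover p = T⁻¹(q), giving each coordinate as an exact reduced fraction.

p = (3/2, -5, -2)

T1 = [1 0 0 0; -2 1 0 0; 0 0 1 0; 0 0 0 1]
T2·T1 = [-2 0 0 0; -4 2 0 0; 0 0 -3 0; 0 0 0 1]
T3·…·T1 = [-2 0 0 0; -5 2 0 0; 0 0 -3 0; 0 0 0 1]
T4·…·T1 = [-2 0 0 -5; -5 2 0 -2; 0 0 -3 -1; 0 0 0 1]
T5·…·T1 = [-2 0 0 -5; -5 2 -3/2 -5/2; 0 0 -3 -1; 0 0 0 1]
T6·…·T1 = [-2 0 0 -4; -5 2 -3/2 -13/2; 0 0 -3 -1; 0 0 0 1]
det M = 12; M⁻¹ = [-1/2 0 0 -2; -5/4 1/2 -1/4 -2; 0 0 -1/3 -1/3; 0 0 0 1]
M⁻¹ · (-7, -21, 5)ᵀ = (3/2, -5, -2)ᵀ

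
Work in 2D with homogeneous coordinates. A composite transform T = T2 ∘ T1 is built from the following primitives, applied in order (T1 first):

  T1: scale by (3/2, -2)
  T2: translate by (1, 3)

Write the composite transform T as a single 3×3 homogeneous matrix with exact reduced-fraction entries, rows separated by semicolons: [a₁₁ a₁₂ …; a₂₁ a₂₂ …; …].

T = [3/2 0 1; 0 -2 3; 0 0 1]

T1 = [3/2 0 0; 0 -2 0; 0 0 1]
T2·T1 = [3/2 0 1; 0 -2 3; 0 0 1]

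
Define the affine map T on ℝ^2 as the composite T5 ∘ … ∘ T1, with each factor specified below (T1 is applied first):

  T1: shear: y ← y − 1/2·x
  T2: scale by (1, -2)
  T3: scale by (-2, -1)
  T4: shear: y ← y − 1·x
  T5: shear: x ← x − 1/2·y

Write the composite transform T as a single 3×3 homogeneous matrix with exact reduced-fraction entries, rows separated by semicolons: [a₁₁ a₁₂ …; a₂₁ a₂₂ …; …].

T1 = [1 0 0; -1/2 1 0; 0 0 1]
T2·T1 = [1 0 0; 1 -2 0; 0 0 1]
T3·…·T1 = [-2 0 0; -1 2 0; 0 0 1]
T4·…·T1 = [-2 0 0; 1 2 0; 0 0 1]
T5·…·T1 = [-5/2 -1 0; 1 2 0; 0 0 1]

T = [-5/2 -1 0; 1 2 0; 0 0 1]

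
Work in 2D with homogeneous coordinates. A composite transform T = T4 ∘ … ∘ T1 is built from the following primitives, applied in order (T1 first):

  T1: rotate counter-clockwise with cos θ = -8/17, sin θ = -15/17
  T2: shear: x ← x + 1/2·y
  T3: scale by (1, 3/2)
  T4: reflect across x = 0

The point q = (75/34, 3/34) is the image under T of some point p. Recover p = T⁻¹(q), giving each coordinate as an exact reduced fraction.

T1 = [-8/17 15/17 0; -15/17 -8/17 0; 0 0 1]
T2·T1 = [-31/34 11/17 0; -15/17 -8/17 0; 0 0 1]
T3·…·T1 = [-31/34 11/17 0; -45/34 -12/17 0; 0 0 1]
T4·…·T1 = [31/34 -11/17 0; -45/34 -12/17 0; 0 0 1]
det M = -3/2; M⁻¹ = [8/17 -22/51 0; -15/17 -31/51 0; 0 0 1]
M⁻¹ · (75/34, 3/34)ᵀ = (1, -2)ᵀ

p = (1, -2)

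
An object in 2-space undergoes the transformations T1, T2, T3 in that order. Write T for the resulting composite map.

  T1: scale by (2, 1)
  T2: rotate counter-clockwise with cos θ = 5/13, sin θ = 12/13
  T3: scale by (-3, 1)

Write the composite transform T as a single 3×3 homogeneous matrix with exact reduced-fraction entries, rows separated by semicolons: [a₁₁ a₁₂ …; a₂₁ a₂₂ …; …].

T = [-30/13 36/13 0; 24/13 5/13 0; 0 0 1]

T1 = [2 0 0; 0 1 0; 0 0 1]
T2·T1 = [10/13 -12/13 0; 24/13 5/13 0; 0 0 1]
T3·…·T1 = [-30/13 36/13 0; 24/13 5/13 0; 0 0 1]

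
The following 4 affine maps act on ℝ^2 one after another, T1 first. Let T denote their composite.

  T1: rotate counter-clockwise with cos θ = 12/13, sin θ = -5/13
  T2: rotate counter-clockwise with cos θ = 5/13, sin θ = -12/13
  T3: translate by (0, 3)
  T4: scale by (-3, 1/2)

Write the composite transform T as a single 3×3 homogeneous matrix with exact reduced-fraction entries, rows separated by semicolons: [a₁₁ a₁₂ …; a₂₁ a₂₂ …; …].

T = [0 -3 0; -1/2 0 3/2; 0 0 1]

T1 = [12/13 5/13 0; -5/13 12/13 0; 0 0 1]
T2·T1 = [0 1 0; -1 0 0; 0 0 1]
T3·…·T1 = [0 1 0; -1 0 3; 0 0 1]
T4·…·T1 = [0 -3 0; -1/2 0 3/2; 0 0 1]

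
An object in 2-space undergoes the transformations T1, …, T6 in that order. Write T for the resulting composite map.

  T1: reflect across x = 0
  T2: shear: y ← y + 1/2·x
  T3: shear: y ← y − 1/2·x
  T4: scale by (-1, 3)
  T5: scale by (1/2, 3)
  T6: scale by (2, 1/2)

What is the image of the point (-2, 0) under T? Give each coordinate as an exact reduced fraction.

T1 reflect across x = 0: (-2, 0) → (2, 0)
T2 shear: y ← y + 1/2·x: (2, 0) → (2, 1)
T3 shear: y ← y − 1/2·x: (2, 1) → (2, 0)
T4 scale by (-1, 3): (2, 0) → (-2, 0)
T5 scale by (1/2, 3): (-2, 0) → (-1, 0)
T6 scale by (2, 1/2): (-1, 0) → (-2, 0)

T(p) = (-2, 0)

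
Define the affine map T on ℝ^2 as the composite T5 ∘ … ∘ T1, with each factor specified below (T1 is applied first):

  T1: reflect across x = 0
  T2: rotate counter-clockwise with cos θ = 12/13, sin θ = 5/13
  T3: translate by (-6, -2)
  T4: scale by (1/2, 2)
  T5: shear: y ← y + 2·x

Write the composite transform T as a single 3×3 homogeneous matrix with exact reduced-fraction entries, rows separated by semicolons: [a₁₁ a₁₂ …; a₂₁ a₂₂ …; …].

T1 = [-1 0 0; 0 1 0; 0 0 1]
T2·T1 = [-12/13 -5/13 0; -5/13 12/13 0; 0 0 1]
T3·…·T1 = [-12/13 -5/13 -6; -5/13 12/13 -2; 0 0 1]
T4·…·T1 = [-6/13 -5/26 -3; -10/13 24/13 -4; 0 0 1]
T5·…·T1 = [-6/13 -5/26 -3; -22/13 19/13 -10; 0 0 1]

T = [-6/13 -5/26 -3; -22/13 19/13 -10; 0 0 1]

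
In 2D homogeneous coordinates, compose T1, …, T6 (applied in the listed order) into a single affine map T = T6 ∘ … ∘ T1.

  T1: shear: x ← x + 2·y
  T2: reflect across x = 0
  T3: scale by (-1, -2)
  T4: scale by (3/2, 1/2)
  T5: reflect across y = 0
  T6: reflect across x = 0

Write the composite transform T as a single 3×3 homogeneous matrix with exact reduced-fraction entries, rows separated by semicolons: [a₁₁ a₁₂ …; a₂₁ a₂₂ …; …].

T = [-3/2 -3 0; 0 1 0; 0 0 1]

T1 = [1 2 0; 0 1 0; 0 0 1]
T2·T1 = [-1 -2 0; 0 1 0; 0 0 1]
T3·…·T1 = [1 2 0; 0 -2 0; 0 0 1]
T4·…·T1 = [3/2 3 0; 0 -1 0; 0 0 1]
T5·…·T1 = [3/2 3 0; 0 1 0; 0 0 1]
T6·…·T1 = [-3/2 -3 0; 0 1 0; 0 0 1]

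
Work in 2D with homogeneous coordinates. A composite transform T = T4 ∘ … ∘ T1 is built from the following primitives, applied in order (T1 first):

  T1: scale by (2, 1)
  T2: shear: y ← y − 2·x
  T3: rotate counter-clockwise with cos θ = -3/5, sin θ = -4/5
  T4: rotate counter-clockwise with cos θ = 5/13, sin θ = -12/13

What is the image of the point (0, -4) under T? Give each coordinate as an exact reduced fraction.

T1 scale by (2, 1): (0, -4) → (0, -4)
T2 shear: y ← y − 2·x: (0, -4) → (0, -4)
T3 rotate counter-clockwise with cos θ = -3/5, sin θ = -4/5: (0, -4) → (-16/5, 12/5)
T4 rotate counter-clockwise with cos θ = 5/13, sin θ = -12/13: (-16/5, 12/5) → (64/65, 252/65)

T(p) = (64/65, 252/65)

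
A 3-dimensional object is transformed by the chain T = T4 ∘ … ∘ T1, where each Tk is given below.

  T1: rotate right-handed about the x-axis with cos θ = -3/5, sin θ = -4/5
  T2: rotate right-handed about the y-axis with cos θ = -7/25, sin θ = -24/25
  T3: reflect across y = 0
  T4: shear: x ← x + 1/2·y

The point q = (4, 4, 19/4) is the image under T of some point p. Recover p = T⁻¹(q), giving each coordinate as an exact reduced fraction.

T1 = [1 0 0 0; 0 -3/5 4/5 0; 0 -4/5 -3/5 0; 0 0 0 1]
T2·T1 = [-7/25 96/125 72/125 0; 0 -3/5 4/5 0; 24/25 28/125 21/125 0; 0 0 0 1]
T3·…·T1 = [-7/25 96/125 72/125 0; 0 3/5 -4/5 0; 24/25 28/125 21/125 0; 0 0 0 1]
T4·…·T1 = [-7/25 267/250 22/125 0; 0 3/5 -4/5 0; 24/25 28/125 21/125 0; 0 0 0 1]
det M = -1; M⁻¹ = [-7/25 7/50 24/25 0; 96/125 27/125 28/125 0; 72/125 -136/125 21/125 0; 0 0 0 1]
M⁻¹ · (4, 4, 19/4)ᵀ = (4, 5, -5/4)ᵀ

p = (4, 5, -5/4)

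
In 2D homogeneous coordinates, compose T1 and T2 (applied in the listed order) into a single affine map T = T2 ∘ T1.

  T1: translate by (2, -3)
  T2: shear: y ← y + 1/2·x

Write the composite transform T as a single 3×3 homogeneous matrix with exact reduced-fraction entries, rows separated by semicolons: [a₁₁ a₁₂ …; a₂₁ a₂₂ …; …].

T = [1 0 2; 1/2 1 -2; 0 0 1]

T1 = [1 0 2; 0 1 -3; 0 0 1]
T2·T1 = [1 0 2; 1/2 1 -2; 0 0 1]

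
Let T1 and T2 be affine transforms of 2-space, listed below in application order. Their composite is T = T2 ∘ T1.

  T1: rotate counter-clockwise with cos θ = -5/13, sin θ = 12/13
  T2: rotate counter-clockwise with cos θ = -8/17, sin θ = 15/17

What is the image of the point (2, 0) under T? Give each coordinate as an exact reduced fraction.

T(p) = (-280/221, -342/221)

T1 rotate counter-clockwise with cos θ = -5/13, sin θ = 12/13: (2, 0) → (-10/13, 24/13)
T2 rotate counter-clockwise with cos θ = -8/17, sin θ = 15/17: (-10/13, 24/13) → (-280/221, -342/221)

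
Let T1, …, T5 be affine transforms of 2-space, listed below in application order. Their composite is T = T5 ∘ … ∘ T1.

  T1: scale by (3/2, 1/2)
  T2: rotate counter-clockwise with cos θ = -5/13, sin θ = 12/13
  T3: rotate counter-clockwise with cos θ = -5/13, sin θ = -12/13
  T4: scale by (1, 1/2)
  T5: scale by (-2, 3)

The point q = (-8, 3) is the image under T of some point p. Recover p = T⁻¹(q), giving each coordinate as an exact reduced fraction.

p = (8/3, 4)

T1 = [3/2 0 0; 0 1/2 0; 0 0 1]
T2·T1 = [-15/26 -6/13 0; 18/13 -5/26 0; 0 0 1]
T3·…·T1 = [3/2 0 0; 0 1/2 0; 0 0 1]
T4·…·T1 = [3/2 0 0; 0 1/4 0; 0 0 1]
T5·…·T1 = [-3 0 0; 0 3/4 0; 0 0 1]
det M = -9/4; M⁻¹ = [-1/3 0 0; 0 4/3 0; 0 0 1]
M⁻¹ · (-8, 3)ᵀ = (8/3, 4)ᵀ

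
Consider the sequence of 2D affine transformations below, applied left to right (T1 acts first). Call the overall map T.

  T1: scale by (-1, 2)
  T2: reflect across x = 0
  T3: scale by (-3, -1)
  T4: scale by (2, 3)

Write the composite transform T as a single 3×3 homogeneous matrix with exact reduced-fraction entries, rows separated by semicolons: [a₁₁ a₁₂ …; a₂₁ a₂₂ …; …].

T = [-6 0 0; 0 -6 0; 0 0 1]

T1 = [-1 0 0; 0 2 0; 0 0 1]
T2·T1 = [1 0 0; 0 2 0; 0 0 1]
T3·…·T1 = [-3 0 0; 0 -2 0; 0 0 1]
T4·…·T1 = [-6 0 0; 0 -6 0; 0 0 1]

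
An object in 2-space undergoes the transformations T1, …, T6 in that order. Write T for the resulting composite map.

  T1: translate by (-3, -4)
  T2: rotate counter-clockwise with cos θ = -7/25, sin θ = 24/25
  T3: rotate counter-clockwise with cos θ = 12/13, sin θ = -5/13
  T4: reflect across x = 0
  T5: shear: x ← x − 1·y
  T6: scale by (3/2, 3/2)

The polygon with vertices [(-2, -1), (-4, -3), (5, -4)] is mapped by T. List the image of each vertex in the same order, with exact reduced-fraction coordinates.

T1 translate by (-3, -4): (-2, -1) → (-5, -5); (-4, -3) → (-7, -7); (5, -4) → (2, -8)
T2 rotate counter-clockwise with cos θ = -7/25, sin θ = 24/25: (-5, -5) → (31/5, -17/5); (-7, -7) → (217/25, -119/25); (2, -8) → (178/25, 104/25)
T3 rotate counter-clockwise with cos θ = 12/13, sin θ = -5/13: (31/5, -17/5) → (287/65, -359/65); (217/25, -119/25) → (2009/325, -2513/325); (178/25, 104/25) → (2656/325, 358/325)
T4 reflect across x = 0: (287/65, -359/65) → (-287/65, -359/65); (2009/325, -2513/325) → (-2009/325, -2513/325); (2656/325, 358/325) → (-2656/325, 358/325)
T5 shear: x ← x − 1·y: (-287/65, -359/65) → (72/65, -359/65); (-2009/325, -2513/325) → (504/325, -2513/325); (-2656/325, 358/325) → (-3014/325, 358/325)
T6 scale by (3/2, 3/2): (72/65, -359/65) → (108/65, -1077/130); (504/325, -2513/325) → (756/325, -7539/650); (-3014/325, 358/325) → (-4521/325, 537/325)

image vertices: (108/65, -1077/130), (756/325, -7539/650), (-4521/325, 537/325)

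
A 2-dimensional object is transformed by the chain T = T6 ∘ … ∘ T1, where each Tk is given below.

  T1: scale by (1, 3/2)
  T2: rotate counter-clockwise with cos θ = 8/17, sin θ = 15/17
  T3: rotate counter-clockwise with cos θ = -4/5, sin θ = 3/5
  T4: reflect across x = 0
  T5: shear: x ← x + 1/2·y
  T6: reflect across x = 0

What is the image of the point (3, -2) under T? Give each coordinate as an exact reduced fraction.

T(p) = (-801/170, 123/85)

T1 scale by (1, 3/2): (3, -2) → (3, -3)
T2 rotate counter-clockwise with cos θ = 8/17, sin θ = 15/17: (3, -3) → (69/17, 21/17)
T3 rotate counter-clockwise with cos θ = -4/5, sin θ = 3/5: (69/17, 21/17) → (-339/85, 123/85)
T4 reflect across x = 0: (-339/85, 123/85) → (339/85, 123/85)
T5 shear: x ← x + 1/2·y: (339/85, 123/85) → (801/170, 123/85)
T6 reflect across x = 0: (801/170, 123/85) → (-801/170, 123/85)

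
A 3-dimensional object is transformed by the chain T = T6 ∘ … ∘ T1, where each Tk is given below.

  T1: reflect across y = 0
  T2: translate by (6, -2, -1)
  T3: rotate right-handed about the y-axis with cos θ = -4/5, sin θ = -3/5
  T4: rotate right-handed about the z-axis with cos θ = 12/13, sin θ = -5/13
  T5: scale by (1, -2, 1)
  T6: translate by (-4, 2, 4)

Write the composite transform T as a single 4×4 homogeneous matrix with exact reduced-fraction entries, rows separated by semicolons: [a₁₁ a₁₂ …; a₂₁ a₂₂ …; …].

T = [-48/65 -5/13 -36/65 -562/65; -8/13 24/13 -6/13 32/13; 3/5 0 -4/5 42/5; 0 0 0 1]

T1 = [1 0 0 0; 0 -1 0 0; 0 0 1 0; 0 0 0 1]
T2·T1 = [1 0 0 6; 0 -1 0 -2; 0 0 1 -1; 0 0 0 1]
T3·…·T1 = [-4/5 0 -3/5 -21/5; 0 -1 0 -2; 3/5 0 -4/5 22/5; 0 0 0 1]
T4·…·T1 = [-48/65 -5/13 -36/65 -302/65; 4/13 -12/13 3/13 -3/13; 3/5 0 -4/5 22/5; 0 0 0 1]
T5·…·T1 = [-48/65 -5/13 -36/65 -302/65; -8/13 24/13 -6/13 6/13; 3/5 0 -4/5 22/5; 0 0 0 1]
T6·…·T1 = [-48/65 -5/13 -36/65 -562/65; -8/13 24/13 -6/13 32/13; 3/5 0 -4/5 42/5; 0 0 0 1]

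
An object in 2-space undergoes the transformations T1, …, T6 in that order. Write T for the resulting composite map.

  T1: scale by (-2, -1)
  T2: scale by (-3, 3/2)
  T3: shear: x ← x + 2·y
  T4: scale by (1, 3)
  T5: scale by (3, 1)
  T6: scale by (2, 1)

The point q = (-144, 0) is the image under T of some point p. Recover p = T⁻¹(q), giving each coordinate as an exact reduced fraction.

p = (-4, 0)

T1 = [-2 0 0; 0 -1 0; 0 0 1]
T2·T1 = [6 0 0; 0 -3/2 0; 0 0 1]
T3·…·T1 = [6 -3 0; 0 -3/2 0; 0 0 1]
T4·…·T1 = [6 -3 0; 0 -9/2 0; 0 0 1]
T5·…·T1 = [18 -9 0; 0 -9/2 0; 0 0 1]
T6·…·T1 = [36 -18 0; 0 -9/2 0; 0 0 1]
det M = -162; M⁻¹ = [1/36 -1/9 0; 0 -2/9 0; 0 0 1]
M⁻¹ · (-144, 0)ᵀ = (-4, 0)ᵀ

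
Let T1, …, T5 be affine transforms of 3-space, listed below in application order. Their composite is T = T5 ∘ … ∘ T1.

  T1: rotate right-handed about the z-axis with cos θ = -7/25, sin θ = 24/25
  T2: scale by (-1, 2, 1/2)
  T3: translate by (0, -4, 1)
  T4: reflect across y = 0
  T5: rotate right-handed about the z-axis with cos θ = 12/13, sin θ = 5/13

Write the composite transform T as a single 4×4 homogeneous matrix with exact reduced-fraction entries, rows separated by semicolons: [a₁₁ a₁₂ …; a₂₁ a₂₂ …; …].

T1 = [-7/25 -24/25 0 0; 24/25 -7/25 0 0; 0 0 1 0; 0 0 0 1]
T2·T1 = [7/25 24/25 0 0; 48/25 -14/25 0 0; 0 0 1/2 0; 0 0 0 1]
T3·…·T1 = [7/25 24/25 0 0; 48/25 -14/25 0 -4; 0 0 1/2 1; 0 0 0 1]
T4·…·T1 = [7/25 24/25 0 0; -48/25 14/25 0 4; 0 0 1/2 1; 0 0 0 1]
T5·…·T1 = [324/325 218/325 0 -20/13; -541/325 288/325 0 48/13; 0 0 1/2 1; 0 0 0 1]

T = [324/325 218/325 0 -20/13; -541/325 288/325 0 48/13; 0 0 1/2 1; 0 0 0 1]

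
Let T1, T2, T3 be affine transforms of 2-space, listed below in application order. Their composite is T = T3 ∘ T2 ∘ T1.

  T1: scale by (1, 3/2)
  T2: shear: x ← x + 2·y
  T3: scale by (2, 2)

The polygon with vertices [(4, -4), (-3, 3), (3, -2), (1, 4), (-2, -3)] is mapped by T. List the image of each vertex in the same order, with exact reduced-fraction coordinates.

T1 scale by (1, 3/2): (4, -4) → (4, -6); (-3, 3) → (-3, 9/2); (3, -2) → (3, -3); (1, 4) → (1, 6); (-2, -3) → (-2, -9/2)
T2 shear: x ← x + 2·y: (4, -6) → (-8, -6); (-3, 9/2) → (6, 9/2); (3, -3) → (-3, -3); (1, 6) → (13, 6); (-2, -9/2) → (-11, -9/2)
T3 scale by (2, 2): (-8, -6) → (-16, -12); (6, 9/2) → (12, 9); (-3, -3) → (-6, -6); (13, 6) → (26, 12); (-11, -9/2) → (-22, -9)

image vertices: (-16, -12), (12, 9), (-6, -6), (26, 12), (-22, -9)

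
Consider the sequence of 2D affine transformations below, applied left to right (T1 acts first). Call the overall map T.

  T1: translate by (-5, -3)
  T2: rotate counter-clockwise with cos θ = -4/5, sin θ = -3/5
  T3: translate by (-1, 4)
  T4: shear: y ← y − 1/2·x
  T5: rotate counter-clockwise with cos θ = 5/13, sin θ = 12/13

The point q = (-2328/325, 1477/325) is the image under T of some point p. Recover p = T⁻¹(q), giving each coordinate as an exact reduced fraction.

T1 = [1 0 -5; 0 1 -3; 0 0 1]
T2·T1 = [-4/5 3/5 11/5; -3/5 -4/5 27/5; 0 0 1]
T3·…·T1 = [-4/5 3/5 6/5; -3/5 -4/5 47/5; 0 0 1]
T4·…·T1 = [-4/5 3/5 6/5; -1/5 -11/10 44/5; 0 0 1]
T5·…·T1 = [-8/65 81/65 -498/65; -53/65 17/130 292/65; 0 0 1]
det M = 1; M⁻¹ = [17/130 -81/65 33/5; 53/65 -8/65 34/5; 0 0 1]
M⁻¹ · (-2328/325, 1477/325)ᵀ = (0, 2/5)ᵀ

p = (0, 2/5)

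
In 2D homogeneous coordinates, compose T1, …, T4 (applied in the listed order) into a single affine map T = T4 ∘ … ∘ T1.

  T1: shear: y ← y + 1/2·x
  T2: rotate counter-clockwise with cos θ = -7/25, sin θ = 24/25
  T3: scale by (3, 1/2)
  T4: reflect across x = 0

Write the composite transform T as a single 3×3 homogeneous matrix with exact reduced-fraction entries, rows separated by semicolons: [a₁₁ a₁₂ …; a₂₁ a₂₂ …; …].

T1 = [1 0 0; 1/2 1 0; 0 0 1]
T2·T1 = [-19/25 -24/25 0; 41/50 -7/25 0; 0 0 1]
T3·…·T1 = [-57/25 -72/25 0; 41/100 -7/50 0; 0 0 1]
T4·…·T1 = [57/25 72/25 0; 41/100 -7/50 0; 0 0 1]

T = [57/25 72/25 0; 41/100 -7/50 0; 0 0 1]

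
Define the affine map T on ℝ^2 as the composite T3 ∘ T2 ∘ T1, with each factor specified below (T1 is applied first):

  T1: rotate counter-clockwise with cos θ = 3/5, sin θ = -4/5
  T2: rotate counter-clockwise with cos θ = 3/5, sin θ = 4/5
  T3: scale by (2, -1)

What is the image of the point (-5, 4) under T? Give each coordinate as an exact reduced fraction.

T1 rotate counter-clockwise with cos θ = 3/5, sin θ = -4/5: (-5, 4) → (1/5, 32/5)
T2 rotate counter-clockwise with cos θ = 3/5, sin θ = 4/5: (1/5, 32/5) → (-5, 4)
T3 scale by (2, -1): (-5, 4) → (-10, -4)

T(p) = (-10, -4)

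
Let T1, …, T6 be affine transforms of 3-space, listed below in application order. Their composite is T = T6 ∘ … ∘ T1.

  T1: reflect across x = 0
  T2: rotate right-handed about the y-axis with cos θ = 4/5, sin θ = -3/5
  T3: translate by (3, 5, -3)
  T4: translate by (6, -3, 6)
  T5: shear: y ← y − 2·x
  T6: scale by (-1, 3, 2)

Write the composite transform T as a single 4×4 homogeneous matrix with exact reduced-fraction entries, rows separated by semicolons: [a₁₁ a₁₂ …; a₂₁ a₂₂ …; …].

T1 = [-1 0 0 0; 0 1 0 0; 0 0 1 0; 0 0 0 1]
T2·T1 = [-4/5 0 -3/5 0; 0 1 0 0; -3/5 0 4/5 0; 0 0 0 1]
T3·…·T1 = [-4/5 0 -3/5 3; 0 1 0 5; -3/5 0 4/5 -3; 0 0 0 1]
T4·…·T1 = [-4/5 0 -3/5 9; 0 1 0 2; -3/5 0 4/5 3; 0 0 0 1]
T5·…·T1 = [-4/5 0 -3/5 9; 8/5 1 6/5 -16; -3/5 0 4/5 3; 0 0 0 1]
T6·…·T1 = [4/5 0 3/5 -9; 24/5 3 18/5 -48; -6/5 0 8/5 6; 0 0 0 1]

T = [4/5 0 3/5 -9; 24/5 3 18/5 -48; -6/5 0 8/5 6; 0 0 0 1]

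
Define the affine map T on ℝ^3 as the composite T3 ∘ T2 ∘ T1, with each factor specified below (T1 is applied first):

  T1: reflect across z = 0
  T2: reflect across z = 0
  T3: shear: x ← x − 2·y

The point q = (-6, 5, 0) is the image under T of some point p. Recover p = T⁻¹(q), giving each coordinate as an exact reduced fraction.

T1 = [1 0 0 0; 0 1 0 0; 0 0 -1 0; 0 0 0 1]
T2·T1 = [1 0 0 0; 0 1 0 0; 0 0 1 0; 0 0 0 1]
T3·…·T1 = [1 -2 0 0; 0 1 0 0; 0 0 1 0; 0 0 0 1]
det M = 1; M⁻¹ = [1 2 0 0; 0 1 0 0; 0 0 1 0; 0 0 0 1]
M⁻¹ · (-6, 5, 0)ᵀ = (4, 5, 0)ᵀ

p = (4, 5, 0)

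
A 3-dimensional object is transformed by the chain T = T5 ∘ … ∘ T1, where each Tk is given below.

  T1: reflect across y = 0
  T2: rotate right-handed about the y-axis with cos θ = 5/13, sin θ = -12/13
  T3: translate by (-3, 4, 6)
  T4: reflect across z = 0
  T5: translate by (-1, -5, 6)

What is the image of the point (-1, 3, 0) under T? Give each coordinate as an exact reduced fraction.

T(p) = (-57/13, -4, 12/13)

T1 reflect across y = 0: (-1, 3, 0) → (-1, -3, 0)
T2 rotate right-handed about the y-axis with cos θ = 5/13, sin θ = -12/13: (-1, -3, 0) → (-5/13, -3, -12/13)
T3 translate by (-3, 4, 6): (-5/13, -3, -12/13) → (-44/13, 1, 66/13)
T4 reflect across z = 0: (-44/13, 1, 66/13) → (-44/13, 1, -66/13)
T5 translate by (-1, -5, 6): (-44/13, 1, -66/13) → (-57/13, -4, 12/13)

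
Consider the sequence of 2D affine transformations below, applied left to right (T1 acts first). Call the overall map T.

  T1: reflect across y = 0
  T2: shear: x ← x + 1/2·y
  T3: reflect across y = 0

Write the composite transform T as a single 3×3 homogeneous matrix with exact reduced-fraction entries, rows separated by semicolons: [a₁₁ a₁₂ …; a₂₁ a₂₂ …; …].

T1 = [1 0 0; 0 -1 0; 0 0 1]
T2·T1 = [1 -1/2 0; 0 -1 0; 0 0 1]
T3·…·T1 = [1 -1/2 0; 0 1 0; 0 0 1]

T = [1 -1/2 0; 0 1 0; 0 0 1]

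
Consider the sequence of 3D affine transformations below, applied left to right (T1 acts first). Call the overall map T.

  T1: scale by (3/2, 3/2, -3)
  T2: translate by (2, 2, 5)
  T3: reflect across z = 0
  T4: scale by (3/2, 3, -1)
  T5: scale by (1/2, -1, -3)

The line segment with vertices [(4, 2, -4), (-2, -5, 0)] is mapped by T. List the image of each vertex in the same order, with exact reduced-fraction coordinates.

T1 scale by (3/2, 3/2, -3): (4, 2, -4) → (6, 3, 12); (-2, -5, 0) → (-3, -15/2, 0)
T2 translate by (2, 2, 5): (6, 3, 12) → (8, 5, 17); (-3, -15/2, 0) → (-1, -11/2, 5)
T3 reflect across z = 0: (8, 5, 17) → (8, 5, -17); (-1, -11/2, 5) → (-1, -11/2, -5)
T4 scale by (3/2, 3, -1): (8, 5, -17) → (12, 15, 17); (-1, -11/2, -5) → (-3/2, -33/2, 5)
T5 scale by (1/2, -1, -3): (12, 15, 17) → (6, -15, -51); (-3/2, -33/2, 5) → (-3/4, 33/2, -15)

image vertices: (6, -15, -51), (-3/4, 33/2, -15)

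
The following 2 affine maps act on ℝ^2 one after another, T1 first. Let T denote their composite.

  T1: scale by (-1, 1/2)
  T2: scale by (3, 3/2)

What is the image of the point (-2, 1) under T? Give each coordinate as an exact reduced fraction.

T1 scale by (-1, 1/2): (-2, 1) → (2, 1/2)
T2 scale by (3, 3/2): (2, 1/2) → (6, 3/4)

T(p) = (6, 3/4)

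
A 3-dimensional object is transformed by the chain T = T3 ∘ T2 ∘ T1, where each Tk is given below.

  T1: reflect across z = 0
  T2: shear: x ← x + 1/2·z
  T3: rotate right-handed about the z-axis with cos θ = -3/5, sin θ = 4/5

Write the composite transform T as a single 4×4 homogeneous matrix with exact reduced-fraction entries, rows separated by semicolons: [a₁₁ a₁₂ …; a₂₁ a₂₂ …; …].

T1 = [1 0 0 0; 0 1 0 0; 0 0 -1 0; 0 0 0 1]
T2·T1 = [1 0 -1/2 0; 0 1 0 0; 0 0 -1 0; 0 0 0 1]
T3·…·T1 = [-3/5 -4/5 3/10 0; 4/5 -3/5 -2/5 0; 0 0 -1 0; 0 0 0 1]

T = [-3/5 -4/5 3/10 0; 4/5 -3/5 -2/5 0; 0 0 -1 0; 0 0 0 1]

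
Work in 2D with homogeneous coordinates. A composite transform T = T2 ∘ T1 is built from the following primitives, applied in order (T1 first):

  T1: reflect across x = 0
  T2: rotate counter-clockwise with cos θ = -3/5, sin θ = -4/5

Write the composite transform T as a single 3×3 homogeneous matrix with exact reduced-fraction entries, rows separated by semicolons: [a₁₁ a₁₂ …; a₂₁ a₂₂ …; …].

T = [3/5 4/5 0; 4/5 -3/5 0; 0 0 1]

T1 = [-1 0 0; 0 1 0; 0 0 1]
T2·T1 = [3/5 4/5 0; 4/5 -3/5 0; 0 0 1]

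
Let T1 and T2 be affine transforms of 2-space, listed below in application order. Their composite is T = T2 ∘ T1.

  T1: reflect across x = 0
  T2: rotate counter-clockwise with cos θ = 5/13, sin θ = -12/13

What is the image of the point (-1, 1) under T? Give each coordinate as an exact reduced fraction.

T1 reflect across x = 0: (-1, 1) → (1, 1)
T2 rotate counter-clockwise with cos θ = 5/13, sin θ = -12/13: (1, 1) → (17/13, -7/13)

T(p) = (17/13, -7/13)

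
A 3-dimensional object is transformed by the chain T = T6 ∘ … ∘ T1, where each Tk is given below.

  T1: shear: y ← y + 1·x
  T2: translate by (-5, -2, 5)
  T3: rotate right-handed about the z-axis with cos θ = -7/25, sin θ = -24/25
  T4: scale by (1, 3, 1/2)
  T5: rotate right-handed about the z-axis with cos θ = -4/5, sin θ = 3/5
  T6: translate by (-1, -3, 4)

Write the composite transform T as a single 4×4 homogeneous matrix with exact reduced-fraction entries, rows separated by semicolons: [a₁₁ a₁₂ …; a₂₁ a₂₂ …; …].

T = [211/125 -33/125 0 -1279/125; 423/125 156/125 0 -2022/125; 0 0 1/2 13/2; 0 0 0 1]

T1 = [1 0 0 0; 1 1 0 0; 0 0 1 0; 0 0 0 1]
T2·T1 = [1 0 0 -5; 1 1 0 -2; 0 0 1 5; 0 0 0 1]
T3·…·T1 = [17/25 24/25 0 -13/25; -31/25 -7/25 0 134/25; 0 0 1 5; 0 0 0 1]
T4·…·T1 = [17/25 24/25 0 -13/25; -93/25 -21/25 0 402/25; 0 0 1/2 5/2; 0 0 0 1]
T5·…·T1 = [211/125 -33/125 0 -1154/125; 423/125 156/125 0 -1647/125; 0 0 1/2 5/2; 0 0 0 1]
T6·…·T1 = [211/125 -33/125 0 -1279/125; 423/125 156/125 0 -2022/125; 0 0 1/2 13/2; 0 0 0 1]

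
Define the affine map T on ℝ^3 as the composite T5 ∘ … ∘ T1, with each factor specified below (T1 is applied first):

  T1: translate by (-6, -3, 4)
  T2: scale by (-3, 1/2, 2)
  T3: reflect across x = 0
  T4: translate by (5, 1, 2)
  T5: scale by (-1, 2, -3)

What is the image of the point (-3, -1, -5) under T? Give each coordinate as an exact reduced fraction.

T1 translate by (-6, -3, 4): (-3, -1, -5) → (-9, -4, -1)
T2 scale by (-3, 1/2, 2): (-9, -4, -1) → (27, -2, -2)
T3 reflect across x = 0: (27, -2, -2) → (-27, -2, -2)
T4 translate by (5, 1, 2): (-27, -2, -2) → (-22, -1, 0)
T5 scale by (-1, 2, -3): (-22, -1, 0) → (22, -2, 0)

T(p) = (22, -2, 0)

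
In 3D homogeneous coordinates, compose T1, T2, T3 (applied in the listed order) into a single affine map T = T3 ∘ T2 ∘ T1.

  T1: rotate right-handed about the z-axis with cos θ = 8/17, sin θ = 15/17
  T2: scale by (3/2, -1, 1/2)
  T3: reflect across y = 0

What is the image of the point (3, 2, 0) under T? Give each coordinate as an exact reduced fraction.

T1 rotate right-handed about the z-axis with cos θ = 8/17, sin θ = 15/17: (3, 2, 0) → (-6/17, 61/17, 0)
T2 scale by (3/2, -1, 1/2): (-6/17, 61/17, 0) → (-9/17, -61/17, 0)
T3 reflect across y = 0: (-9/17, -61/17, 0) → (-9/17, 61/17, 0)

T(p) = (-9/17, 61/17, 0)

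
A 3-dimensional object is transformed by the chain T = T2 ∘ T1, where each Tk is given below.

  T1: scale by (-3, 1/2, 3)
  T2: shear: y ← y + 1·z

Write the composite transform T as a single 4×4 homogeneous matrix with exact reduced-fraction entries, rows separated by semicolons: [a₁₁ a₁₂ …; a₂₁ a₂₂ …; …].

T1 = [-3 0 0 0; 0 1/2 0 0; 0 0 3 0; 0 0 0 1]
T2·T1 = [-3 0 0 0; 0 1/2 3 0; 0 0 3 0; 0 0 0 1]

T = [-3 0 0 0; 0 1/2 3 0; 0 0 3 0; 0 0 0 1]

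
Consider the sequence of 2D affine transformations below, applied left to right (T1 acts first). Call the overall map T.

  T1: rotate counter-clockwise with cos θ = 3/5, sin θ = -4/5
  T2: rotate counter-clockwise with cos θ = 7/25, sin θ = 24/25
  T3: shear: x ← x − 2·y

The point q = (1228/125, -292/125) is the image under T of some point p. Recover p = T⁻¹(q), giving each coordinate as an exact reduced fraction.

T1 = [3/5 4/5 0; -4/5 3/5 0; 0 0 1]
T2·T1 = [117/125 -44/125 0; 44/125 117/125 0; 0 0 1]
T3·…·T1 = [29/125 -278/125 0; 44/125 117/125 0; 0 0 1]
det M = 1; M⁻¹ = [117/125 278/125 0; -44/125 29/125 0; 0 0 1]
M⁻¹ · (1228/125, -292/125)ᵀ = (4, -4)ᵀ

p = (4, -4)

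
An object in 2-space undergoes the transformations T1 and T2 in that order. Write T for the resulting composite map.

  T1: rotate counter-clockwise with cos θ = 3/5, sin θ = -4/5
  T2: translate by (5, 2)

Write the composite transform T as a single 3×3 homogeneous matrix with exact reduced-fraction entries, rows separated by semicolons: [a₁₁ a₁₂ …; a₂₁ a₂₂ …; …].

T1 = [3/5 4/5 0; -4/5 3/5 0; 0 0 1]
T2·T1 = [3/5 4/5 5; -4/5 3/5 2; 0 0 1]

T = [3/5 4/5 5; -4/5 3/5 2; 0 0 1]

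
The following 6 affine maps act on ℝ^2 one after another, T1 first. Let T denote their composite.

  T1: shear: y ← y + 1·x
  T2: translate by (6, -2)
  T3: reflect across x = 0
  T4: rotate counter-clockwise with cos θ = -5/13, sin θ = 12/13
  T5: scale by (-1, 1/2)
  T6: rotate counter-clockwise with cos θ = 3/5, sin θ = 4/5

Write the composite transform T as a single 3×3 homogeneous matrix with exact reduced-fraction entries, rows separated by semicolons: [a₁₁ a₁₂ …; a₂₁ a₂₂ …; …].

T1 = [1 0 0; 1 1 0; 0 0 1]
T2·T1 = [1 0 6; 1 1 -2; 0 0 1]
T3·…·T1 = [-1 0 -6; 1 1 -2; 0 0 1]
T4·…·T1 = [-7/13 -12/13 54/13; -17/13 -5/13 -62/13; 0 0 1]
T5·…·T1 = [7/13 12/13 -54/13; -17/26 -5/26 -31/13; 0 0 1]
T6·…·T1 = [11/13 46/65 -38/65; 1/26 81/130 -309/65; 0 0 1]

T = [11/13 46/65 -38/65; 1/26 81/130 -309/65; 0 0 1]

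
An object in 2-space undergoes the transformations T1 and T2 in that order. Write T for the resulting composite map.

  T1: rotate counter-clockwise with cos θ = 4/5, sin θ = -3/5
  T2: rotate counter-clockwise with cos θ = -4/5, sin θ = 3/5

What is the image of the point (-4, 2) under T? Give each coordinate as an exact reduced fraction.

T(p) = (-4/5, -22/5)

T1 rotate counter-clockwise with cos θ = 4/5, sin θ = -3/5: (-4, 2) → (-2, 4)
T2 rotate counter-clockwise with cos θ = -4/5, sin θ = 3/5: (-2, 4) → (-4/5, -22/5)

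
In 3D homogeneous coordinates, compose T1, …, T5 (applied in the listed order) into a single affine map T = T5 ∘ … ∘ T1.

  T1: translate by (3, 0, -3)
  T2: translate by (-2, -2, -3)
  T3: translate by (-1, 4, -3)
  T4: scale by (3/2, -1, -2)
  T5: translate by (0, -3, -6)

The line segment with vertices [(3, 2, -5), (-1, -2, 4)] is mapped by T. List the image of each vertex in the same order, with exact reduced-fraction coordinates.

T1 translate by (3, 0, -3): (3, 2, -5) → (6, 2, -8); (-1, -2, 4) → (2, -2, 1)
T2 translate by (-2, -2, -3): (6, 2, -8) → (4, 0, -11); (2, -2, 1) → (0, -4, -2)
T3 translate by (-1, 4, -3): (4, 0, -11) → (3, 4, -14); (0, -4, -2) → (-1, 0, -5)
T4 scale by (3/2, -1, -2): (3, 4, -14) → (9/2, -4, 28); (-1, 0, -5) → (-3/2, 0, 10)
T5 translate by (0, -3, -6): (9/2, -4, 28) → (9/2, -7, 22); (-3/2, 0, 10) → (-3/2, -3, 4)

image vertices: (9/2, -7, 22), (-3/2, -3, 4)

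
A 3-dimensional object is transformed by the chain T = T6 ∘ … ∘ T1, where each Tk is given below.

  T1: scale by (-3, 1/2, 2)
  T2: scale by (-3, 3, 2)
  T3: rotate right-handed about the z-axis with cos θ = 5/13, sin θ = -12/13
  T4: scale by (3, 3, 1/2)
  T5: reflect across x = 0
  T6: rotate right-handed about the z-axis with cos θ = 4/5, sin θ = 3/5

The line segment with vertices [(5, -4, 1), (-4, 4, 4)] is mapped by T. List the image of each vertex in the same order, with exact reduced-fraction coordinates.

T1 scale by (-3, 1/2, 2): (5, -4, 1) → (-15, -2, 2); (-4, 4, 4) → (12, 2, 8)
T2 scale by (-3, 3, 2): (-15, -2, 2) → (45, -6, 4); (12, 2, 8) → (-36, 6, 16)
T3 rotate right-handed about the z-axis with cos θ = 5/13, sin θ = -12/13: (45, -6, 4) → (153/13, -570/13, 4); (-36, 6, 16) → (-108/13, 462/13, 16)
T4 scale by (3, 3, 1/2): (153/13, -570/13, 4) → (459/13, -1710/13, 2); (-108/13, 462/13, 16) → (-324/13, 1386/13, 8)
T5 reflect across x = 0: (459/13, -1710/13, 2) → (-459/13, -1710/13, 2); (-324/13, 1386/13, 8) → (324/13, 1386/13, 8)
T6 rotate right-handed about the z-axis with cos θ = 4/5, sin θ = 3/5: (-459/13, -1710/13, 2) → (3294/65, -8217/65, 2); (324/13, 1386/13, 8) → (-2862/65, 6516/65, 8)

image vertices: (3294/65, -8217/65, 2), (-2862/65, 6516/65, 8)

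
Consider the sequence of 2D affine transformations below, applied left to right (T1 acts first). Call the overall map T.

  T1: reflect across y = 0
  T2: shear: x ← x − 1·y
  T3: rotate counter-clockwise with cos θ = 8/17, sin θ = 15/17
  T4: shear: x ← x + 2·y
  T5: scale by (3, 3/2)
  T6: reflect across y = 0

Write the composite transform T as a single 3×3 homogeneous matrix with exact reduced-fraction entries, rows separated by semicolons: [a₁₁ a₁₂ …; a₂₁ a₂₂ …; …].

T1 = [1 0 0; 0 -1 0; 0 0 1]
T2·T1 = [1 1 0; 0 -1 0; 0 0 1]
T3·…·T1 = [8/17 23/17 0; 15/17 7/17 0; 0 0 1]
T4·…·T1 = [38/17 37/17 0; 15/17 7/17 0; 0 0 1]
T5·…·T1 = [114/17 111/17 0; 45/34 21/34 0; 0 0 1]
T6·…·T1 = [114/17 111/17 0; -45/34 -21/34 0; 0 0 1]

T = [114/17 111/17 0; -45/34 -21/34 0; 0 0 1]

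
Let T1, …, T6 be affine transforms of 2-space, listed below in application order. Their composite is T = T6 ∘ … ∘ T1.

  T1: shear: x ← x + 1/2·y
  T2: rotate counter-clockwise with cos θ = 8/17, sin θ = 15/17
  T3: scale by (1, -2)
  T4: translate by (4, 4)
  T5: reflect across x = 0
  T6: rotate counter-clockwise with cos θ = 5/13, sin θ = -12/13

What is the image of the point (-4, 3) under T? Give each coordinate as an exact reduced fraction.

T1 shear: x ← x + 1/2·y: (-4, 3) → (-5/2, 3)
T2 rotate counter-clockwise with cos θ = 8/17, sin θ = 15/17: (-5/2, 3) → (-65/17, -27/34)
T3 scale by (1, -2): (-65/17, -27/34) → (-65/17, 27/17)
T4 translate by (4, 4): (-65/17, 27/17) → (3/17, 95/17)
T5 reflect across x = 0: (3/17, 95/17) → (-3/17, 95/17)
T6 rotate counter-clockwise with cos θ = 5/13, sin θ = -12/13: (-3/17, 95/17) → (1125/221, 511/221)

T(p) = (1125/221, 511/221)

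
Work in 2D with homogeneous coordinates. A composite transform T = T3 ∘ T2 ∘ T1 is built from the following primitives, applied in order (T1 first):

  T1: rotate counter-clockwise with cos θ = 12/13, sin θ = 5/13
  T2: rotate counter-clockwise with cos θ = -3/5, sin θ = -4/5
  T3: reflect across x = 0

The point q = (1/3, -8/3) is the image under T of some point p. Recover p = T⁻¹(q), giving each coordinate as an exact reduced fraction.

T1 = [12/13 -5/13 0; 5/13 12/13 0; 0 0 1]
T2·T1 = [-16/65 63/65 0; -63/65 -16/65 0; 0 0 1]
T3·…·T1 = [16/65 -63/65 0; -63/65 -16/65 0; 0 0 1]
det M = -1; M⁻¹ = [16/65 -63/65 0; -63/65 -16/65 0; 0 0 1]
M⁻¹ · (1/3, -8/3)ᵀ = (8/3, 1/3)ᵀ

p = (8/3, 1/3)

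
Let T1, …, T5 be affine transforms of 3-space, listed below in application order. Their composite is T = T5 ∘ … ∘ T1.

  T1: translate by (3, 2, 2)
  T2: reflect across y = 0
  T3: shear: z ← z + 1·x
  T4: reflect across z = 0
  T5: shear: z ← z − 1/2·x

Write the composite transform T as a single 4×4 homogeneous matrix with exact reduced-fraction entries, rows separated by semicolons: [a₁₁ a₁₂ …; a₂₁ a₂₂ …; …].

T1 = [1 0 0 3; 0 1 0 2; 0 0 1 2; 0 0 0 1]
T2·T1 = [1 0 0 3; 0 -1 0 -2; 0 0 1 2; 0 0 0 1]
T3·…·T1 = [1 0 0 3; 0 -1 0 -2; 1 0 1 5; 0 0 0 1]
T4·…·T1 = [1 0 0 3; 0 -1 0 -2; -1 0 -1 -5; 0 0 0 1]
T5·…·T1 = [1 0 0 3; 0 -1 0 -2; -3/2 0 -1 -13/2; 0 0 0 1]

T = [1 0 0 3; 0 -1 0 -2; -3/2 0 -1 -13/2; 0 0 0 1]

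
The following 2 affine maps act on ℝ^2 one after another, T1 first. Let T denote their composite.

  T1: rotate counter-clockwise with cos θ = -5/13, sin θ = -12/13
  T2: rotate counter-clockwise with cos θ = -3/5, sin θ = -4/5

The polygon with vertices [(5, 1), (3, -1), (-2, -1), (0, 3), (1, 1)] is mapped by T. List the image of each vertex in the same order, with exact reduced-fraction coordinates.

T1 rotate counter-clockwise with cos θ = -5/13, sin θ = -12/13: (5, 1) → (-1, -5); (3, -1) → (-27/13, -31/13); (-2, -1) → (-2/13, 29/13); (0, 3) → (36/13, -15/13); (1, 1) → (7/13, -17/13)
T2 rotate counter-clockwise with cos θ = -3/5, sin θ = -4/5: (-1, -5) → (-17/5, 19/5); (-27/13, -31/13) → (-43/65, 201/65); (-2/13, 29/13) → (122/65, -79/65); (36/13, -15/13) → (-168/65, -99/65); (7/13, -17/13) → (-89/65, 23/65)

image vertices: (-17/5, 19/5), (-43/65, 201/65), (122/65, -79/65), (-168/65, -99/65), (-89/65, 23/65)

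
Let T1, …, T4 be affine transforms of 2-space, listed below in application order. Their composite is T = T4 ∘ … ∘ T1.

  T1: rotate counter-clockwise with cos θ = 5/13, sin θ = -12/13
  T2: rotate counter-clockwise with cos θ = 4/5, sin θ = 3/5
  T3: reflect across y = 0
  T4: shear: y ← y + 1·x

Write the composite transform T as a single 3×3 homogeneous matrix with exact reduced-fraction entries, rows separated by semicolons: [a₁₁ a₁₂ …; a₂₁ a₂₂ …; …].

T1 = [5/13 12/13 0; -12/13 5/13 0; 0 0 1]
T2·T1 = [56/65 33/65 0; -33/65 56/65 0; 0 0 1]
T3·…·T1 = [56/65 33/65 0; 33/65 -56/65 0; 0 0 1]
T4·…·T1 = [56/65 33/65 0; 89/65 -23/65 0; 0 0 1]

T = [56/65 33/65 0; 89/65 -23/65 0; 0 0 1]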